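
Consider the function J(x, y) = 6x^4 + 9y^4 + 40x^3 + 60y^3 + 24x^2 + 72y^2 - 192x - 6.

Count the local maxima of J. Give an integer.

J separates as a function of x plus a function of y, so ∇J=0 decouples.
∂J/∂x = 24(x - 1)(x + 2)(x + 4) = 0 at x ∈ {-4, -2, 1}; ∂J/∂y = 36y(y + 1)(y + 4) = 0 at y ∈ {-4, -1, 0}.
The Hessian is diagonal: diag(J_xx, J_yy). Second derivatives: J_xx(-4)=240, J_xx(-2)=-144, J_xx(1)=360; J_yy(-4)=432, J_yy(-1)=-108, J_yy(0)=144.
Local maxima occur where both diagonal entries negative: (-2, -1). Count: 1.

1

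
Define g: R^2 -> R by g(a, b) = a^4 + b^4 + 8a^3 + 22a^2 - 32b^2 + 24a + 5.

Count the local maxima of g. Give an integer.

1

g separates as a function of a plus a function of b, so ∇g=0 decouples.
∂g/∂a = 4(a + 1)(a + 2)(a + 3) = 0 at a ∈ {-3, -2, -1}; ∂g/∂b = 4b(b - 4)(b + 4) = 0 at b ∈ {-4, 0, 4}.
The Hessian is diagonal: diag(g_aa, g_bb). Second derivatives: g_aa(-3)=8, g_aa(-2)=-4, g_aa(-1)=8; g_bb(-4)=128, g_bb(0)=-64, g_bb(4)=128.
Local maxima occur where both diagonal entries negative: (-2, 0). Count: 1.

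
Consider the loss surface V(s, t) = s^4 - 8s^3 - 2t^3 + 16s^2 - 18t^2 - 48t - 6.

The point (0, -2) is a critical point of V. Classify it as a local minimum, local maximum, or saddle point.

saddle point

The mixed partial ∂²V/∂s∂t is 0, so the Hessian at any point is diag(V_ss, V_tt) = diag(4(3s^2 - 12s + 8), -12(t + 3)).
At (0, -2): H = diag(32, -12).
The eigenvalues have opposite signs, so H is indefinite: a saddle point.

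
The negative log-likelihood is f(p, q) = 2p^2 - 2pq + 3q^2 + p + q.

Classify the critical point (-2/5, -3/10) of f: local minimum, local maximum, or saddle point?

local minimum

The Hessian of f is constant: H = [[4, -2], [-2, 6]].
det(H) = 4·6 − (-2)² = 20.
det(H) > 0 and tr(H) = 10 > 0, so H is positive definite and the point is a local minimum.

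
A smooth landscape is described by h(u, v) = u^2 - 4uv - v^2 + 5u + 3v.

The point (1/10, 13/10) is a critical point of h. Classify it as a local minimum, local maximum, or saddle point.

saddle point

The Hessian of h is constant: H = [[2, -4], [-4, -2]].
det(H) = 2·(-2) − (-4)² = -20.
Since det(H) < 0, H is indefinite and the critical point is a saddle point.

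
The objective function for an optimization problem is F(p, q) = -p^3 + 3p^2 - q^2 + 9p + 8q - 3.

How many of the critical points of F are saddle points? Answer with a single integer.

F separates as a function of p plus a function of q, so ∇F=0 decouples.
∂F/∂p = -3(p - 3)(p + 1) = 0 at p ∈ {-1, 3}; ∂F/∂q = -2(q - 4) = 0 at q ∈ {4}.
The Hessian is diagonal: diag(F_pp, F_qq). Second derivatives: F_pp(-1)=12, F_pp(3)=-12; F_qq(4)=-2.
Saddle points occur where the two diagonal entries have opposite signs: (-1, 4). Count: 1.

1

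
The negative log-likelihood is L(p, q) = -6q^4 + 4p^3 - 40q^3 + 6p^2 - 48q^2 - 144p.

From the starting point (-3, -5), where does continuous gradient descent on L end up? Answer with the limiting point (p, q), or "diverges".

diverges

L is separable, so gradient descent decouples: p follows -∂L/∂p, q follows -∂L/∂q.
∂L/∂p = 12(p - 3)(p + 4); at p=-3 this is -72, so p increases.
∂L/∂q = -24q(q + 1)(q + 4); at q=-5 this is 480, so q decreases.
The q-coordinate has no critical point in that direction and runs off to infinity.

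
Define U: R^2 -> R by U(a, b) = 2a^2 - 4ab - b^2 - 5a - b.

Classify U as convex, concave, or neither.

neither

U is quadratic, so its Hessian is the constant matrix H = [[4, -4], [-4, -2]].
det(H) = -24, tr(H) = 2.
det(H) < 0, so H is indefinite: neither convex nor concave.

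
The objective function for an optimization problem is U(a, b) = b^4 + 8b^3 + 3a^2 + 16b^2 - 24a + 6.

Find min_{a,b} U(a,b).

U(a,b) separates as P(a) + Q(b) + 6, so its minimum is min P + min Q + 6.
P'(a) = 6a - 24 vanishes at a ∈ {4}; Q'(b) = 4b(b + 2)(b + 4) vanishes at b ∈ {-4, -2, 0}.
Local minima of P (where P''>0): P(4)=-48. Local minima of Q: Q(-4)=0, Q(0)=0.
So the global minimum of U is P(4) + Q(-4) + 6 = -48 + 0 + 6 = -42, attained at (4, -4).

-42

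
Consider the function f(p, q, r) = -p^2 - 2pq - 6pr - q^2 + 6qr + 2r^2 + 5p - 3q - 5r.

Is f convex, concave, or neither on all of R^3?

f is quadratic, so its Hessian is the constant matrix H = [[-2, -2, -6], [-2, -2, 6], [-6, 6, 4]].
Leading principal minors: -2, 0, 288.
Neither pattern holds ⇒ H is indefinite ⇒ neither convex nor concave.

neither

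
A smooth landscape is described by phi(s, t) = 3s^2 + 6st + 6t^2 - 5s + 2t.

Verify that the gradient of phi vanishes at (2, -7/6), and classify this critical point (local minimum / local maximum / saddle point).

∇phi = (6s + 6t - 5, 6s + 12t + 2); substituting (2, -7/6) gives ∇phi = (0, 0), so (2, -7/6) is indeed a critical point.
The Hessian of phi is constant: H = [[6, 6], [6, 12]].
det(H) = 6·12 − 6² = 36.
det(H) > 0 and tr(H) = 18 > 0, so H is positive definite and the point is a local minimum.

local minimum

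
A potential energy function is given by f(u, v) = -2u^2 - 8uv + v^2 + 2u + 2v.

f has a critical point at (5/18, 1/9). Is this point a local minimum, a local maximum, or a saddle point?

The Hessian of f is constant: H = [[-4, -8], [-8, 2]].
det(H) = (-4)·2 − (-8)² = -72.
Since det(H) < 0, H is indefinite and the critical point is a saddle point.

saddle point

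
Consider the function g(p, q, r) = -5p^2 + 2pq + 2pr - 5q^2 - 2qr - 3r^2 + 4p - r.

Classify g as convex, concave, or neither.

g is quadratic, so its Hessian is the constant matrix H = [[-10, 2, 2], [2, -10, -2], [2, -2, -6]].
Leading principal minors: -10, 96, -512.
Signs alternate −, +, − ⇒ H ≺ 0 ⇒ concave.

concave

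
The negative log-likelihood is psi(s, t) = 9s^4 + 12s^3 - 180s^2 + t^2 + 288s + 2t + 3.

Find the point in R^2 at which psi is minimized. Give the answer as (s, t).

(-4, -1)

psi(s,t) separates as P(s) + Q(t) + 3, so its minimum is min P + min Q + 3.
P'(s) = 36(s - 2)(s - 1)(s + 4) vanishes at s ∈ {-4, 1, 2}; Q'(t) = 2(t + 1) vanishes at t ∈ {-1}.
Local minima of P (where P''>0): P(-4)=-2496, P(2)=96. Local minima of Q: Q(-1)=-1.
So the global minimum of psi is P(-4) + Q(-1) + 3 = -2496 − 1 + 3 = -2494, attained at (-4, -1).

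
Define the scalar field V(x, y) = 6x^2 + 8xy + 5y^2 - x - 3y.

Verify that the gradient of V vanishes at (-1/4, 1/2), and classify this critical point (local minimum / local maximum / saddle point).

local minimum

∇V = (12x + 8y - 1, 8x + 10y - 3); substituting (-1/4, 1/2) gives ∇V = (0, 0), so (-1/4, 1/2) is indeed a critical point.
The Hessian of V is constant: H = [[12, 8], [8, 10]].
det(H) = 12·10 − 8² = 56.
det(H) > 0 and tr(H) = 22 > 0, so H is positive definite and the point is a local minimum.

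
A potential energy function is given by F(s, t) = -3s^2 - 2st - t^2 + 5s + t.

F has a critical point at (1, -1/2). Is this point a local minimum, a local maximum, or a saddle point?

The Hessian of F is constant: H = [[-6, -2], [-2, -2]].
det(H) = (-6)·(-2) − (-2)² = 8.
det(H) > 0 and tr(H) = -8 < 0, so H is negative definite and the point is a local maximum.

local maximum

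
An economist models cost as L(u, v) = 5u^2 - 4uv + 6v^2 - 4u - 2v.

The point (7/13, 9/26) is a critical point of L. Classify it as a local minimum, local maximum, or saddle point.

local minimum

The Hessian of L is constant: H = [[10, -4], [-4, 12]].
det(H) = 10·12 − (-4)² = 104.
det(H) > 0 and tr(H) = 22 > 0, so H is positive definite and the point is a local minimum.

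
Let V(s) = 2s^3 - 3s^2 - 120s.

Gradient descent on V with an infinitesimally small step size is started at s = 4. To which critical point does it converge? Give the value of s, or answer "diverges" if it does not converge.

5

V'(s) = 6(s - 5)(s + 4), so V'(4) = -48.
Gradient descent moves in the -V' direction, i.e. s is increasing.
The nearest critical point in that direction is s = 5, where V'' = 54 > 0 (a local minimum). The iterate converges there.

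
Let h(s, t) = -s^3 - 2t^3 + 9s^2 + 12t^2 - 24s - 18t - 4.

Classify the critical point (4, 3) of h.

local maximum

The mixed partial ∂²h/∂s∂t is 0, so the Hessian at any point is diag(h_ss, h_tt) = diag(6(-s + 3), 12(-t + 2)).
At (4, 3): H = diag(-6, -12).
Both eigenvalues are negative, so H is negative definite: a local maximum.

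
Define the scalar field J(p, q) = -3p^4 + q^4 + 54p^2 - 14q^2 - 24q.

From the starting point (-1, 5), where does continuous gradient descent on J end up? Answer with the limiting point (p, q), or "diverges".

(0, 3)

J is separable, so gradient descent decouples: p follows -∂J/∂p, q follows -∂J/∂q.
∂J/∂p = -12p(p - 3)(p + 3); at p=-1 this is -96, so p increases.
∂J/∂q = 4(q - 3)(q + 1)(q + 2); at q=5 this is 336, so q decreases.
p converges to its nearest critical value 0 (a local min of the p-part); q converges to 3. The iterate converges to (0, 3).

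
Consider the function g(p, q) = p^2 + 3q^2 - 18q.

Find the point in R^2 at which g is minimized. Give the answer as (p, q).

g(p,q) separates as A(p) + B(q), so its minimum is min A + min B.
A'(p) = 2p vanishes at p ∈ {0}; B'(q) = 6q - 18 vanishes at q ∈ {3}.
Local minima of A (where A''>0): A(0)=0. Local minima of B: B(3)=-27.
So the global minimum of g is A(0) + B(3) = 0 − 27 = -27, attained at (0, 3).

(0, 3)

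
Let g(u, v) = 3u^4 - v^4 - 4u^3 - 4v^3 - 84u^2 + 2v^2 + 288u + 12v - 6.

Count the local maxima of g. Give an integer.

2

g separates as a function of u plus a function of v, so ∇g=0 decouples.
∂g/∂u = 12(u - 3)(u - 2)(u + 4) = 0 at u ∈ {-4, 2, 3}; ∂g/∂v = -4(v - 1)(v + 1)(v + 3) = 0 at v ∈ {-3, -1, 1}.
The Hessian is diagonal: diag(g_uu, g_vv). Second derivatives: g_uu(-4)=504, g_uu(2)=-72, g_uu(3)=84; g_vv(-3)=-32, g_vv(-1)=16, g_vv(1)=-32.
Local maxima occur where both diagonal entries negative: (2, -3), (2, 1). Count: 2.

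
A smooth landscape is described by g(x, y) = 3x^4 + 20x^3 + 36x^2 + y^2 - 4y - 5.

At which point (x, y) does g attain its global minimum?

(0, 2)

g(x,y) separates as P(x) + Q(y) − 5, so its minimum is min P + min Q − 5.
P'(x) = 12x(x + 2)(x + 3) vanishes at x ∈ {-3, -2, 0}; Q'(y) = 2y - 4 vanishes at y ∈ {2}.
Local minima of P (where P''>0): P(-3)=27, P(0)=0. Local minima of Q: Q(2)=-4.
So the global minimum of g is P(0) + Q(2) − 5 = 0 − 4 − 5 = -9, attained at (0, 2).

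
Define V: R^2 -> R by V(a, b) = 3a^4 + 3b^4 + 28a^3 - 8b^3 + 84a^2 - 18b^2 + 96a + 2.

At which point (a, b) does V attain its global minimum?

V(a,b) separates as P(a) + Q(b) + 2, so its minimum is min P + min Q + 2.
P'(a) = 12(a + 1)(a + 2)(a + 4) vanishes at a ∈ {-4, -2, -1}; Q'(b) = 12b(b - 3)(b + 1) vanishes at b ∈ {-1, 0, 3}.
Local minima of P (where P''>0): P(-4)=-64, P(-1)=-37. Local minima of Q: Q(-1)=-7, Q(3)=-135.
So the global minimum of V is P(-4) + Q(3) + 2 = -64 − 135 + 2 = -197, attained at (-4, 3).

(-4, 3)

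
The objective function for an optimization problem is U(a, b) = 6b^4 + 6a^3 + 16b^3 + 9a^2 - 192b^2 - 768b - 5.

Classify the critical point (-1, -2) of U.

The mixed partial ∂²U/∂a∂b is 0, so the Hessian at any point is diag(U_aa, U_bb) = diag(18(2a + 1), 24(3b^2 + 4b - 16)).
At (-1, -2): H = diag(-18, -288).
Both eigenvalues are negative, so H is negative definite: a local maximum.

local maximum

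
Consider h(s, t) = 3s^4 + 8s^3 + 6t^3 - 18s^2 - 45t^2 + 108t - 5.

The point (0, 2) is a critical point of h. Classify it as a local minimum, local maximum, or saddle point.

local maximum

The mixed partial ∂²h/∂s∂t is 0, so the Hessian at any point is diag(h_ss, h_tt) = diag(12(3s^2 + 4s - 3), 18(2t - 5)).
At (0, 2): H = diag(-36, -18).
Both eigenvalues are negative, so H is negative definite: a local maximum.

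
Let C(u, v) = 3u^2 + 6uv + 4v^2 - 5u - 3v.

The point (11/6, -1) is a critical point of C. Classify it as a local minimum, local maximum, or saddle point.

The Hessian of C is constant: H = [[6, 6], [6, 8]].
det(H) = 6·8 − 6² = 12.
det(H) > 0 and tr(H) = 14 > 0, so H is positive definite and the point is a local minimum.

local minimum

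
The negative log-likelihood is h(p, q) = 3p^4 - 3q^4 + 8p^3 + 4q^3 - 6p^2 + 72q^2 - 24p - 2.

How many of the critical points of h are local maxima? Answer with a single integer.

2

h separates as a function of p plus a function of q, so ∇h=0 decouples.
∂h/∂p = 12(p - 1)(p + 1)(p + 2) = 0 at p ∈ {-2, -1, 1}; ∂h/∂q = -12q(q - 4)(q + 3) = 0 at q ∈ {-3, 0, 4}.
The Hessian is diagonal: diag(h_pp, h_qq). Second derivatives: h_pp(-2)=36, h_pp(-1)=-24, h_pp(1)=72; h_qq(-3)=-252, h_qq(0)=144, h_qq(4)=-336.
Local maxima occur where both diagonal entries negative: (-1, -3), (-1, 4). Count: 2.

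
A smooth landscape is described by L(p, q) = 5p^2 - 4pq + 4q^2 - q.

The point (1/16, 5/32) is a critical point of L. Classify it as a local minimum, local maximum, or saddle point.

The Hessian of L is constant: H = [[10, -4], [-4, 8]].
det(H) = 10·8 − (-4)² = 64.
det(H) > 0 and tr(H) = 18 > 0, so H is positive definite and the point is a local minimum.

local minimum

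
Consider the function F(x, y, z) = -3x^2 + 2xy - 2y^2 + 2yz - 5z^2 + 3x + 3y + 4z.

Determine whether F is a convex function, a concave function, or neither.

concave

F is quadratic, so its Hessian is the constant matrix H = [[-6, 2, 0], [2, -4, 2], [0, 2, -10]].
Leading principal minors: -6, 20, -176.
Signs alternate −, +, − ⇒ H ≺ 0 ⇒ concave.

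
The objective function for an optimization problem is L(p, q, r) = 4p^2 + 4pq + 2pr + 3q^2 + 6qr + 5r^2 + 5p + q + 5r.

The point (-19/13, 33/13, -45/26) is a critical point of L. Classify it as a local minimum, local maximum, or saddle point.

The Hessian is constant: H = [[8, 4, 2], [4, 6, 6], [2, 6, 10]].
Leading principal minors: Δ₁ = 8, Δ₂ = 32, Δ₃ = 104.
All leading minors are positive, so H is positive definite: a local minimum.

local minimum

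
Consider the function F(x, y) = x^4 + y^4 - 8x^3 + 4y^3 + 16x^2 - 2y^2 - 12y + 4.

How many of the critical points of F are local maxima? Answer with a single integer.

F separates as a function of x plus a function of y, so ∇F=0 decouples.
∂F/∂x = 4x(x - 4)(x - 2) = 0 at x ∈ {0, 2, 4}; ∂F/∂y = 4(y - 1)(y + 1)(y + 3) = 0 at y ∈ {-3, -1, 1}.
The Hessian is diagonal: diag(F_xx, F_yy). Second derivatives: F_xx(0)=32, F_xx(2)=-16, F_xx(4)=32; F_yy(-3)=32, F_yy(-1)=-16, F_yy(1)=32.
Local maxima occur where both diagonal entries negative: (2, -1). Count: 1.

1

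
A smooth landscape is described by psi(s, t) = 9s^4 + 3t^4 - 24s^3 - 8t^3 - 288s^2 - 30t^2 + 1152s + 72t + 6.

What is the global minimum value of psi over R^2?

psi(s,t) separates as P(s) + Q(t) + 6, so its minimum is min P + min Q + 6.
P'(s) = 36(s - 4)(s - 2)(s + 4) vanishes at s ∈ {-4, 2, 4}; Q'(t) = 12(t - 3)(t - 1)(t + 2) vanishes at t ∈ {-2, 1, 3}.
Local minima of P (where P''>0): P(-4)=-5376, P(4)=768. Local minima of Q: Q(-2)=-152, Q(3)=-27.
So the global minimum of psi is P(-4) + Q(-2) + 6 = -5376 − 152 + 6 = -5522, attained at (-4, -2).

-5522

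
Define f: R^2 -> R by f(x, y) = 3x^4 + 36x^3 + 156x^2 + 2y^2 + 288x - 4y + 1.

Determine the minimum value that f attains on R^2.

-193

f(x,y) separates as P(x) + Q(y) + 1, so its minimum is min P + min Q + 1.
P'(x) = 12(x + 2)(x + 3)(x + 4) vanishes at x ∈ {-4, -3, -2}; Q'(y) = 4y - 4 vanishes at y ∈ {1}.
Local minima of P (where P''>0): P(-4)=-192, P(-2)=-192. Local minima of Q: Q(1)=-2.
So the global minimum of f is P(-4) + Q(1) + 1 = -192 − 2 + 1 = -193, attained at (-4, 1).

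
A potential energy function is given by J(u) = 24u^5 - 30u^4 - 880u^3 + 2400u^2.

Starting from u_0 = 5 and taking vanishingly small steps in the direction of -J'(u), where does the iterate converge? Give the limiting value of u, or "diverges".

J'(u) = 120u(u - 4)(u - 2)(u + 5), so J'(5) = 18000.
Gradient descent moves in the -J' direction, i.e. u is decreasing.
The nearest critical point in that direction is u = 4, where J'' = 8640 > 0 (a local minimum). The iterate converges there.

4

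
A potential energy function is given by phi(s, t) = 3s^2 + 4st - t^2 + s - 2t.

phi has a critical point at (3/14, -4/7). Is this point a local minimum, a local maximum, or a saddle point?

saddle point

The Hessian of phi is constant: H = [[6, 4], [4, -2]].
det(H) = 6·(-2) − 4² = -28.
Since det(H) < 0, H is indefinite and the critical point is a saddle point.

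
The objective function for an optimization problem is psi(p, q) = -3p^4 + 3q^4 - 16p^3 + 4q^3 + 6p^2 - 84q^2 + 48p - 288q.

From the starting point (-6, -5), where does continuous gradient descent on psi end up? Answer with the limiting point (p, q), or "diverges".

diverges

psi is separable, so gradient descent decouples: p follows -∂psi/∂p, q follows -∂psi/∂q.
∂psi/∂p = -12(p - 1)(p + 1)(p + 4); at p=-6 this is 840, so p decreases.
∂psi/∂q = 12(q - 4)(q + 2)(q + 3); at q=-5 this is -648, so q increases.
The p-coordinate has no critical point in that direction and runs off to infinity.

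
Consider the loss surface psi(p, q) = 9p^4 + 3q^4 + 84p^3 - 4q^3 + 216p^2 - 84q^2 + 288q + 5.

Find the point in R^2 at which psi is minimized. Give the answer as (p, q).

psi(p,q) separates as A(p) + B(q) + 5, so its minimum is min A + min B + 5.
A'(p) = 36p(p + 3)(p + 4) vanishes at p ∈ {-4, -3, 0}; B'(q) = 12(q - 3)(q - 2)(q + 4) vanishes at q ∈ {-4, 2, 3}.
Local minima of A (where A''>0): A(-4)=384, A(0)=0. Local minima of B: B(-4)=-1472, B(3)=243.
So the global minimum of psi is A(0) + B(-4) + 5 = 0 − 1472 + 5 = -1467, attained at (0, -4).

(0, -4)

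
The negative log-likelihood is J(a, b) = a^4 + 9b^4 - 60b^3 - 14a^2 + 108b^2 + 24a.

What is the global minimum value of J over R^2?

-117

J(a,b) separates as P(a) + Q(b), so its minimum is min P + min Q.
P'(a) = 4(a - 2)(a - 1)(a + 3) vanishes at a ∈ {-3, 1, 2}; Q'(b) = 36b(b - 3)(b - 2) vanishes at b ∈ {0, 2, 3}.
Local minima of P (where P''>0): P(-3)=-117, P(2)=8. Local minima of Q: Q(0)=0, Q(3)=81.
So the global minimum of J is P(-3) + Q(0) = -117 + 0 = -117, attained at (-3, 0).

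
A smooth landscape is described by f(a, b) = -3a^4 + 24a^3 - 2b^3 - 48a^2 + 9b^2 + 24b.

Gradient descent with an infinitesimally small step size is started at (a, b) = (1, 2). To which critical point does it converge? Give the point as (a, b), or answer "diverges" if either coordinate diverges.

f is separable, so gradient descent decouples: a follows -∂f/∂a, b follows -∂f/∂b.
∂f/∂a = -12a(a - 4)(a - 2); at a=1 this is -36, so a increases.
∂f/∂b = -6(b - 4)(b + 1); at b=2 this is 36, so b decreases.
a converges to its nearest critical value 2 (a local min of the a-part); b converges to -1. The iterate converges to (2, -1).

(2, -1)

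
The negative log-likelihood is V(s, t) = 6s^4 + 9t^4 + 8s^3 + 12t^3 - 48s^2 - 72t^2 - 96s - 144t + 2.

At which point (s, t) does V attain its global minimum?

(2, 2)

V(s,t) separates as P(s) + Q(t) + 2, so its minimum is min P + min Q + 2.
P'(s) = 24(s - 2)(s + 1)(s + 2) vanishes at s ∈ {-2, -1, 2}; Q'(t) = 36(t - 2)(t + 1)(t + 2) vanishes at t ∈ {-2, -1, 2}.
Local minima of P (where P''>0): P(-2)=32, P(2)=-224. Local minima of Q: Q(-2)=48, Q(2)=-336.
So the global minimum of V is P(2) + Q(2) + 2 = -224 − 336 + 2 = -558, attained at (2, 2).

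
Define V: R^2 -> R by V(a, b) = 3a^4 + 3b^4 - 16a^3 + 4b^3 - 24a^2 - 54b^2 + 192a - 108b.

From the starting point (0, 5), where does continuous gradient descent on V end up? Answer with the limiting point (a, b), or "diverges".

V is separable, so gradient descent decouples: a follows -∂V/∂a, b follows -∂V/∂b.
∂V/∂a = 12(a - 4)(a - 2)(a + 2); at a=0 this is 192, so a decreases.
∂V/∂b = 12(b - 3)(b + 1)(b + 3); at b=5 this is 1152, so b decreases.
a converges to its nearest critical value -2 (a local min of the a-part); b converges to 3. The iterate converges to (-2, 3).

(-2, 3)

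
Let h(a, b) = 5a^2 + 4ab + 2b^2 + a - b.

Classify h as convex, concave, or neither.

convex

h is quadratic, so its Hessian is the constant matrix H = [[10, 4], [4, 4]].
det(H) = 24, tr(H) = 14.
det(H) > 0 and tr(H) > 0, so H is positive definite everywhere: convex.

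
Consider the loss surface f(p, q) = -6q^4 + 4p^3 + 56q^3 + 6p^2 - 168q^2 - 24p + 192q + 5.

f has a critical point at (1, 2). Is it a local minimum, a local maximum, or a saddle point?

local minimum

The mixed partial ∂²f/∂p∂q is 0, so the Hessian at any point is diag(f_pp, f_qq) = diag(12(2p + 1), 24(-3q^2 + 14q - 14)).
At (1, 2): H = diag(36, 48).
Both eigenvalues are positive, so H is positive definite: a local minimum.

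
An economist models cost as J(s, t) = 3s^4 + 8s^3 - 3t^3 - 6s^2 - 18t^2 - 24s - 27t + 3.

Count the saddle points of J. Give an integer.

3

J separates as a function of s plus a function of t, so ∇J=0 decouples.
∂J/∂s = 12(s - 1)(s + 1)(s + 2) = 0 at s ∈ {-2, -1, 1}; ∂J/∂t = -9(t + 1)(t + 3) = 0 at t ∈ {-3, -1}.
The Hessian is diagonal: diag(J_ss, J_tt). Second derivatives: J_ss(-2)=36, J_ss(-1)=-24, J_ss(1)=72; J_tt(-3)=18, J_tt(-1)=-18.
Saddle points occur where the two diagonal entries have opposite signs: (-2, -1), (-1, -3), (1, -1). Count: 3.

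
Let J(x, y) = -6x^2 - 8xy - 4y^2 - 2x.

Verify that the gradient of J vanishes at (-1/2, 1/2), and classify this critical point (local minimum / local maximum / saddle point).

local maximum

∇J = (-12x - 8y - 2, -8x - 8y); substituting (-1/2, 1/2) gives ∇J = (0, 0), so (-1/2, 1/2) is indeed a critical point.
The Hessian of J is constant: H = [[-12, -8], [-8, -8]].
det(H) = (-12)·(-8) − (-8)² = 32.
det(H) > 0 and tr(H) = -20 < 0, so H is negative definite and the point is a local maximum.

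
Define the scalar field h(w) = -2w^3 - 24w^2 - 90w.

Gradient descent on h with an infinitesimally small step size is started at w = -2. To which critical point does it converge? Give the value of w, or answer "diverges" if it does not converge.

h'(w) = -6(w + 3)(w + 5), so h'(-2) = -18.
Gradient descent moves in the -h' direction, i.e. w is increasing.
There is no critical point above w=-2, and h' keeps the same sign, so the iterate runs off to +∞.

diverges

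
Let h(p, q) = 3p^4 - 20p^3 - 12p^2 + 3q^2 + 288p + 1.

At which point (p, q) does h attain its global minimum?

h(p,q) separates as A(p) + B(q) + 1, so its minimum is min A + min B + 1.
A'(p) = 12(p - 4)(p - 3)(p + 2) vanishes at p ∈ {-2, 3, 4}; B'(q) = 6q vanishes at q ∈ {0}.
Local minima of A (where A''>0): A(-2)=-416, A(4)=448. Local minima of B: B(0)=0.
So the global minimum of h is A(-2) + B(0) + 1 = -416 + 0 + 1 = -415, attained at (-2, 0).

(-2, 0)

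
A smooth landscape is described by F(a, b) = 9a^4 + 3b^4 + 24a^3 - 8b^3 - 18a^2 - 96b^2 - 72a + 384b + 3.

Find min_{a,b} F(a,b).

-1846

F(a,b) separates as P(a) + Q(b) + 3, so its minimum is min P + min Q + 3.
P'(a) = 36(a - 1)(a + 1)(a + 2) vanishes at a ∈ {-2, -1, 1}; Q'(b) = 12(b - 4)(b - 2)(b + 4) vanishes at b ∈ {-4, 2, 4}.
Local minima of P (where P''>0): P(-2)=24, P(1)=-57. Local minima of Q: Q(-4)=-1792, Q(4)=256.
So the global minimum of F is P(1) + Q(-4) + 3 = -57 − 1792 + 3 = -1846, attained at (1, -4).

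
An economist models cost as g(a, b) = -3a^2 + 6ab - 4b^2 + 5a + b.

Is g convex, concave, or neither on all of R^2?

g is quadratic, so its Hessian is the constant matrix H = [[-6, 6], [6, -8]].
det(H) = 12, tr(H) = -14.
det(H) > 0 and tr(H) < 0, so H is negative definite everywhere: concave.

concave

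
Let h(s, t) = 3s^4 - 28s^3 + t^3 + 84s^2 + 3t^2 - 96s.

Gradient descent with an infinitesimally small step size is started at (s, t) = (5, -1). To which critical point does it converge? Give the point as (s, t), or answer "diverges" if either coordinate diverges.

(4, 0)

h is separable, so gradient descent decouples: s follows -∂h/∂s, t follows -∂h/∂t.
∂h/∂s = 12(s - 4)(s - 2)(s - 1); at s=5 this is 144, so s decreases.
∂h/∂t = 3t(t + 2); at t=-1 this is -3, so t increases.
s converges to its nearest critical value 4 (a local min of the s-part); t converges to 0. The iterate converges to (4, 0).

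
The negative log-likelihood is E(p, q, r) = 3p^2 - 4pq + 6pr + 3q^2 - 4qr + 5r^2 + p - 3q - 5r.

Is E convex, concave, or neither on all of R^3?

E is quadratic, so its Hessian is the constant matrix H = [[6, -4, 6], [-4, 6, -4], [6, -4, 10]].
Leading principal minors: 6, 20, 80.
All positive ⇒ H ≻ 0 ⇒ convex.

convex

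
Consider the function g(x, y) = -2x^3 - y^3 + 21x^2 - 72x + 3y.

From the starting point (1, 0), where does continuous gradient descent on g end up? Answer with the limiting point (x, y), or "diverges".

(3, -1)

g is separable, so gradient descent decouples: x follows -∂g/∂x, y follows -∂g/∂y.
∂g/∂x = -6(x - 4)(x - 3); at x=1 this is -36, so x increases.
∂g/∂y = -3(y - 1)(y + 1); at y=0 this is 3, so y decreases.
x converges to its nearest critical value 3 (a local min of the x-part); y converges to -1. The iterate converges to (3, -1).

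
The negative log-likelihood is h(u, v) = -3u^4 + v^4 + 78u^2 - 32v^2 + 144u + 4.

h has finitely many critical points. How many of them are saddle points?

5

h separates as a function of u plus a function of v, so ∇h=0 decouples.
∂h/∂u = -12(u - 4)(u + 1)(u + 3) = 0 at u ∈ {-3, -1, 4}; ∂h/∂v = 4v(v - 4)(v + 4) = 0 at v ∈ {-4, 0, 4}.
The Hessian is diagonal: diag(h_uu, h_vv). Second derivatives: h_uu(-3)=-168, h_uu(-1)=120, h_uu(4)=-420; h_vv(-4)=128, h_vv(0)=-64, h_vv(4)=128.
Saddle points occur where the two diagonal entries have opposite signs: (-3, -4), (-3, 4), (-1, 0), (4, -4), (4, 4). Count: 5.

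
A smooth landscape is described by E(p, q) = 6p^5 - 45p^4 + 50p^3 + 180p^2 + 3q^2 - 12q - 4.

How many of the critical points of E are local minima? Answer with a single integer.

E separates as a function of p plus a function of q, so ∇E=0 decouples.
∂E/∂p = 30p(p - 4)(p - 3)(p + 1) = 0 at p ∈ {-1, 0, 3, 4}; ∂E/∂q = 6(q - 2) = 0 at q ∈ {2}.
The Hessian is diagonal: diag(E_pp, E_qq). Second derivatives: E_pp(-1)=-600, E_pp(0)=360, E_pp(3)=-360, E_pp(4)=600; E_qq(2)=6.
Local minima occur where both diagonal entries positive: (0, 2), (4, 2). Count: 2.

2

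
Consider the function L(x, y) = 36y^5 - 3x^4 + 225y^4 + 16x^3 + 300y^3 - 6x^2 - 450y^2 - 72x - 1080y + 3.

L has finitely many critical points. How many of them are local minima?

2

L separates as a function of x plus a function of y, so ∇L=0 decouples.
∂L/∂x = -12(x - 3)(x - 2)(x + 1) = 0 at x ∈ {-1, 2, 3}; ∂L/∂y = 180(y - 1)(y + 1)(y + 2)(y + 3) = 0 at y ∈ {-3, -2, -1, 1}.
The Hessian is diagonal: diag(L_xx, L_yy). Second derivatives: L_xx(-1)=-144, L_xx(2)=36, L_xx(3)=-48; L_yy(-3)=-1440, L_yy(-2)=540, L_yy(-1)=-720, L_yy(1)=4320.
Local minima occur where both diagonal entries positive: (2, -2), (2, 1). Count: 2.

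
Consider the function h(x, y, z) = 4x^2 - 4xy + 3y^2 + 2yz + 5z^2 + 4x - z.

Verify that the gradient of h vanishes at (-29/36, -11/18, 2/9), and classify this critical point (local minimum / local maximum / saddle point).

local minimum

∇h = (8x - 4y + 4, -4x + 6y + 2z, 2y + 10z - 1); substituting (-29/36, -11/18, 2/9) gives ∇h = (0, 0, 0), so (-29/36, -11/18, 2/9) is indeed a critical point.
The Hessian is constant: H = [[8, -4, 0], [-4, 6, 2], [0, 2, 10]].
Leading principal minors: Δ₁ = 8, Δ₂ = 32, Δ₃ = 288.
All leading minors are positive, so H is positive definite: a local minimum.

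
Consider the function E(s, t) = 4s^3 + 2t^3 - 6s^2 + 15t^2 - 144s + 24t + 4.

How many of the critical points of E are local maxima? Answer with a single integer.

E separates as a function of s plus a function of t, so ∇E=0 decouples.
∂E/∂s = 12(s - 4)(s + 3) = 0 at s ∈ {-3, 4}; ∂E/∂t = 6(t + 1)(t + 4) = 0 at t ∈ {-4, -1}.
The Hessian is diagonal: diag(E_ss, E_tt). Second derivatives: E_ss(-3)=-84, E_ss(4)=84; E_tt(-4)=-18, E_tt(-1)=18.
Local maxima occur where both diagonal entries negative: (-3, -4). Count: 1.

1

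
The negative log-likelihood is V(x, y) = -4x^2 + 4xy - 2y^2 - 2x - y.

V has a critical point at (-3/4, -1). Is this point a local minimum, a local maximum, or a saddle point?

local maximum

The Hessian of V is constant: H = [[-8, 4], [4, -4]].
det(H) = (-8)·(-4) − 4² = 16.
det(H) > 0 and tr(H) = -12 < 0, so H is negative definite and the point is a local maximum.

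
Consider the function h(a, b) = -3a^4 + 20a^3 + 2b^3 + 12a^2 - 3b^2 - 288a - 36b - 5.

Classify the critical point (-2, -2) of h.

local maximum

The mixed partial ∂²h/∂a∂b is 0, so the Hessian at any point is diag(h_aa, h_bb) = diag(12(-3a^2 + 10a + 2), 6(2b - 1)).
At (-2, -2): H = diag(-360, -30).
Both eigenvalues are negative, so H is negative definite: a local maximum.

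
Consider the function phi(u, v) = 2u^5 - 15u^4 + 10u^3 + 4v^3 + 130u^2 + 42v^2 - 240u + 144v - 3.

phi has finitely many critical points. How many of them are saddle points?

phi separates as a function of u plus a function of v, so ∇phi=0 decouples.
∂phi/∂u = 10(u - 4)(u - 3)(u - 1)(u + 2) = 0 at u ∈ {-2, 1, 3, 4}; ∂phi/∂v = 12(v + 3)(v + 4) = 0 at v ∈ {-4, -3}.
The Hessian is diagonal: diag(phi_uu, phi_vv). Second derivatives: phi_uu(-2)=-900, phi_uu(1)=180, phi_uu(3)=-100, phi_uu(4)=180; phi_vv(-4)=-12, phi_vv(-3)=12.
Saddle points occur where the two diagonal entries have opposite signs: (-2, -3), (1, -4), (3, -3), (4, -4). Count: 4.

4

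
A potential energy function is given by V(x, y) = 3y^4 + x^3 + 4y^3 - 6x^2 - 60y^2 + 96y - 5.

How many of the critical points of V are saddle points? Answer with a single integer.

3

V separates as a function of x plus a function of y, so ∇V=0 decouples.
∂V/∂x = 3x(x - 4) = 0 at x ∈ {0, 4}; ∂V/∂y = 12(y - 2)(y - 1)(y + 4) = 0 at y ∈ {-4, 1, 2}.
The Hessian is diagonal: diag(V_xx, V_yy). Second derivatives: V_xx(0)=-12, V_xx(4)=12; V_yy(-4)=360, V_yy(1)=-60, V_yy(2)=72.
Saddle points occur where the two diagonal entries have opposite signs: (0, -4), (0, 2), (4, 1). Count: 3.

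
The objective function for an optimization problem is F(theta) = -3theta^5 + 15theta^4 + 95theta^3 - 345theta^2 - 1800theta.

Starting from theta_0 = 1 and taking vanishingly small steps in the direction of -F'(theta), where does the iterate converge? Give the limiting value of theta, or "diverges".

F'(theta) = -15(theta - 5)(theta - 4)(theta + 2)(theta + 3), so F'(1) = -2160.
Gradient descent moves in the -F' direction, i.e. theta is increasing.
The nearest critical point in that direction is theta = 4, where F'' = 630 > 0 (a local minimum). The iterate converges there.

4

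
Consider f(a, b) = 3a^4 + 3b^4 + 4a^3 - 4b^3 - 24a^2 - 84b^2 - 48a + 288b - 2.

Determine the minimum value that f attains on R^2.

-1586

f(a,b) separates as P(a) + Q(b) − 2, so its minimum is min P + min Q − 2.
P'(a) = 12(a - 2)(a + 1)(a + 2) vanishes at a ∈ {-2, -1, 2}; Q'(b) = 12(b - 3)(b - 2)(b + 4) vanishes at b ∈ {-4, 2, 3}.
Local minima of P (where P''>0): P(-2)=16, P(2)=-112. Local minima of Q: Q(-4)=-1472, Q(3)=243.
So the global minimum of f is P(2) + Q(-4) − 2 = -112 − 1472 − 2 = -1586, attained at (2, -4).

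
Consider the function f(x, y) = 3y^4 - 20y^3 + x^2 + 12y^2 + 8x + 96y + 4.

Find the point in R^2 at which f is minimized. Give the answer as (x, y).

(-4, -1)

f(x,y) separates as P(x) + Q(y) + 4, so its minimum is min P + min Q + 4.
P'(x) = 2x + 8 vanishes at x ∈ {-4}; Q'(y) = 12(y - 4)(y - 2)(y + 1) vanishes at y ∈ {-1, 2, 4}.
Local minima of P (where P''>0): P(-4)=-16. Local minima of Q: Q(-1)=-61, Q(4)=64.
So the global minimum of f is P(-4) + Q(-1) + 4 = -16 − 61 + 4 = -73, attained at (-4, -1).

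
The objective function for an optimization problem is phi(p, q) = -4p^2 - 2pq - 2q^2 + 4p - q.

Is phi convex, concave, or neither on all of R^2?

phi is quadratic, so its Hessian is the constant matrix H = [[-8, -2], [-2, -4]].
det(H) = 28, tr(H) = -12.
det(H) > 0 and tr(H) < 0, so H is negative definite everywhere: concave.

concave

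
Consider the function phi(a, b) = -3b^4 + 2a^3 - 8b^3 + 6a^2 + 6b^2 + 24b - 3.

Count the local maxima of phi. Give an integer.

phi separates as a function of a plus a function of b, so ∇phi=0 decouples.
∂phi/∂a = 6a(a + 2) = 0 at a ∈ {-2, 0}; ∂phi/∂b = -12(b - 1)(b + 1)(b + 2) = 0 at b ∈ {-2, -1, 1}.
The Hessian is diagonal: diag(phi_aa, phi_bb). Second derivatives: phi_aa(-2)=-12, phi_aa(0)=12; phi_bb(-2)=-36, phi_bb(-1)=24, phi_bb(1)=-72.
Local maxima occur where both diagonal entries negative: (-2, -2), (-2, 1). Count: 2.

2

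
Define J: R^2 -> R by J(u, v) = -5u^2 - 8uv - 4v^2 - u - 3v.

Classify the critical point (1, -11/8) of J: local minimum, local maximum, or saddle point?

The Hessian of J is constant: H = [[-10, -8], [-8, -8]].
det(H) = (-10)·(-8) − (-8)² = 16.
det(H) > 0 and tr(H) = -18 < 0, so H is negative definite and the point is a local maximum.

local maximum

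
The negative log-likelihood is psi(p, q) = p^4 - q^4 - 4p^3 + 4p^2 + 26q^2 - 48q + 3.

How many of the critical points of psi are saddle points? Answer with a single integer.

5

psi separates as a function of p plus a function of q, so ∇psi=0 decouples.
∂psi/∂p = 4p(p - 2)(p - 1) = 0 at p ∈ {0, 1, 2}; ∂psi/∂q = -4(q - 3)(q - 1)(q + 4) = 0 at q ∈ {-4, 1, 3}.
The Hessian is diagonal: diag(psi_pp, psi_qq). Second derivatives: psi_pp(0)=8, psi_pp(1)=-4, psi_pp(2)=8; psi_qq(-4)=-140, psi_qq(1)=40, psi_qq(3)=-56.
Saddle points occur where the two diagonal entries have opposite signs: (0, -4), (0, 3), (1, 1), (2, -4), (2, 3). Count: 5.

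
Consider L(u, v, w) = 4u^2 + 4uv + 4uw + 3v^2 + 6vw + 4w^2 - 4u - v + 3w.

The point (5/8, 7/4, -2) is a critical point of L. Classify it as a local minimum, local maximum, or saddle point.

local minimum

The Hessian is constant: H = [[8, 4, 4], [4, 6, 6], [4, 6, 8]].
Leading principal minors: Δ₁ = 8, Δ₂ = 32, Δ₃ = 64.
All leading minors are positive, so H is positive definite: a local minimum.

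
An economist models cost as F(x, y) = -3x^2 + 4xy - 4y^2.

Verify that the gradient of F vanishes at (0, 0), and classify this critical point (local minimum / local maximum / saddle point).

∇F = (-6x + 4y, 4x - 8y); substituting (0, 0) gives ∇F = (0, 0), so (0, 0) is indeed a critical point.
The Hessian of F is constant: H = [[-6, 4], [4, -8]].
det(H) = (-6)·(-8) − 4² = 32.
det(H) > 0 and tr(H) = -14 < 0, so H is negative definite and the point is a local maximum.

local maximum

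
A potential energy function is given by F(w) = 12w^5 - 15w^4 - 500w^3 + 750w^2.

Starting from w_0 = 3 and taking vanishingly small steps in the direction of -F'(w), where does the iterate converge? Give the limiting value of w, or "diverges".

F'(w) = 60w(w - 5)(w - 1)(w + 5), so F'(3) = -5760.
Gradient descent moves in the -F' direction, i.e. w is increasing.
The nearest critical point in that direction is w = 5, where F'' = 12000 > 0 (a local minimum). The iterate converges there.

5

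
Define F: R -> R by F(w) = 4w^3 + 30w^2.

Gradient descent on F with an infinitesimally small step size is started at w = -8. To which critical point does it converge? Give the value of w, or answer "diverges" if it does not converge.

diverges

F'(w) = 12w(w + 5), so F'(-8) = 288.
Gradient descent moves in the -F' direction, i.e. w is decreasing.
There is no critical point below w=-8, and F' keeps the same sign, so the iterate runs off to −∞.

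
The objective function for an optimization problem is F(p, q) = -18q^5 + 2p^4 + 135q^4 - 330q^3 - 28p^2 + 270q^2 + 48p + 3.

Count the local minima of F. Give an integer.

4

F separates as a function of p plus a function of q, so ∇F=0 decouples.
∂F/∂p = 8(p - 2)(p - 1)(p + 3) = 0 at p ∈ {-3, 1, 2}; ∂F/∂q = -90q(q - 3)(q - 2)(q - 1) = 0 at q ∈ {0, 1, 2, 3}.
The Hessian is diagonal: diag(F_pp, F_qq). Second derivatives: F_pp(-3)=160, F_pp(1)=-32, F_pp(2)=40; F_qq(0)=540, F_qq(1)=-180, F_qq(2)=180, F_qq(3)=-540.
Local minima occur where both diagonal entries positive: (-3, 0), (-3, 2), (2, 0), (2, 2). Count: 4.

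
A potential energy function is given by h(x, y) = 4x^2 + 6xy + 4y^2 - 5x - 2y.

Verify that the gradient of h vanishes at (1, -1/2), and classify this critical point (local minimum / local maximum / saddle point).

local minimum

∇h = (8x + 6y - 5, 6x + 8y - 2); substituting (1, -1/2) gives ∇h = (0, 0), so (1, -1/2) is indeed a critical point.
The Hessian of h is constant: H = [[8, 6], [6, 8]].
det(H) = 8·8 − 6² = 28.
det(H) > 0 and tr(H) = 16 > 0, so H is positive definite and the point is a local minimum.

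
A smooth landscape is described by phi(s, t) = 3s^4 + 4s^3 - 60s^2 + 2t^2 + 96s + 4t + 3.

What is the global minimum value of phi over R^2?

phi(s,t) separates as P(s) + Q(t) + 3, so its minimum is min P + min Q + 3.
P'(s) = 12(s - 2)(s - 1)(s + 4) vanishes at s ∈ {-4, 1, 2}; Q'(t) = 4(t + 1) vanishes at t ∈ {-1}.
Local minima of P (where P''>0): P(-4)=-832, P(2)=32. Local minima of Q: Q(-1)=-2.
So the global minimum of phi is P(-4) + Q(-1) + 3 = -832 − 2 + 3 = -831, attained at (-4, -1).

-831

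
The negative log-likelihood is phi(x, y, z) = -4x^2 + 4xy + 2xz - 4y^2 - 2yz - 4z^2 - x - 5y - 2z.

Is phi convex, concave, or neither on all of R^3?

concave

phi is quadratic, so its Hessian is the constant matrix H = [[-8, 4, 2], [4, -8, -2], [2, -2, -8]].
Leading principal minors: -8, 48, -352.
Signs alternate −, +, − ⇒ H ≺ 0 ⇒ concave.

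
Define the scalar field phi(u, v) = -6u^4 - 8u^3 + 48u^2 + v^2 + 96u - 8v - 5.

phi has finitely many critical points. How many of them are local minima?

1

phi separates as a function of u plus a function of v, so ∇phi=0 decouples.
∂phi/∂u = -24(u - 2)(u + 1)(u + 2) = 0 at u ∈ {-2, -1, 2}; ∂phi/∂v = 2(v - 4) = 0 at v ∈ {4}.
The Hessian is diagonal: diag(phi_uu, phi_vv). Second derivatives: phi_uu(-2)=-96, phi_uu(-1)=72, phi_uu(2)=-288; phi_vv(4)=2.
Local minima occur where both diagonal entries positive: (-1, 4). Count: 1.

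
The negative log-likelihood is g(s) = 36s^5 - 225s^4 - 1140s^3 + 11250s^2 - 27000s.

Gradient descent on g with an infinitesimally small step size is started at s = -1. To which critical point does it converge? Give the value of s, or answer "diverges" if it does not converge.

2

g'(s) = 180(s - 5)(s - 3)(s - 2)(s + 5), so g'(-1) = -51840.
Gradient descent moves in the -g' direction, i.e. s is increasing.
The nearest critical point in that direction is s = 2, where g'' = 3780 > 0 (a local minimum). The iterate converges there.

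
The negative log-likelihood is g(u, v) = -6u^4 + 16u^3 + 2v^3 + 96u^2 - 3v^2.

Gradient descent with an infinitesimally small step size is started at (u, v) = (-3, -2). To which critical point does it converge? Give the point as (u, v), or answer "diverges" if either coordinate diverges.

diverges

g is separable, so gradient descent decouples: u follows -∂g/∂u, v follows -∂g/∂v.
∂g/∂u = -24u(u - 4)(u + 2); at u=-3 this is 504, so u decreases.
∂g/∂v = 6v(v - 1); at v=-2 this is 36, so v decreases.
The u-coordinate has no critical point in that direction and runs off to infinity.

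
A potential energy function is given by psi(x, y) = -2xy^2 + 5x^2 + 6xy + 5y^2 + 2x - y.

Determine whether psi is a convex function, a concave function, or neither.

neither

The term -2xy^2 is cubic, so the Hessian is not constant.
∂²psi/∂y² = -4x + 10, which takes both signs as x varies (negative for sufficiently large x). A diagonal entry of the Hessian changing sign means the Hessian is neither positive- nor negative-semidefinite on all of R^2.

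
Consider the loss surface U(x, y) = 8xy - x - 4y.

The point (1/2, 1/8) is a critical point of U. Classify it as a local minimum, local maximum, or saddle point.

saddle point

The Hessian of U is constant: H = [[0, 8], [8, 0]].
det(H) = 0·0 − 8² = -64.
Since det(H) < 0, H is indefinite and the critical point is a saddle point.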